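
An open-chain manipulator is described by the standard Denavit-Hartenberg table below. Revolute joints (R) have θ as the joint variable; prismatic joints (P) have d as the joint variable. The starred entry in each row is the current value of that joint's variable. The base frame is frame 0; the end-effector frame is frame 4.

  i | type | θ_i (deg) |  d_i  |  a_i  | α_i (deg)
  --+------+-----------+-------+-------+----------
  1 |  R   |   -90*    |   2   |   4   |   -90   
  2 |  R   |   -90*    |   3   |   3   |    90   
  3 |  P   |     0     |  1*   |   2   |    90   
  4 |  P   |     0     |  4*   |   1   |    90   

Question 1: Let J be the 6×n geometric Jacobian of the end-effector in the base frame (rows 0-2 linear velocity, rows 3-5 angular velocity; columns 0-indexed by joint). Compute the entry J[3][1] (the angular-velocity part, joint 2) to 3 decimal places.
axis z_1 = (1.0000,0.0000,0.0000); lever o_n−o_1 = (-1.0000,1.0000,6.0000)
cross product → J_v[:, 1] = (0.0000,-6.0000,1.0000)
J_ω[:, 1] = z_1
entry J[3][1] = 1.0000

1.000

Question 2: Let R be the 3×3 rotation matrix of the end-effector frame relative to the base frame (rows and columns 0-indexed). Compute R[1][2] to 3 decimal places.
-1.000

End-effector z-axis (col 2 of R) = (-0.0000,-1.0000,-0.0000)
R[1][2] = -1.0000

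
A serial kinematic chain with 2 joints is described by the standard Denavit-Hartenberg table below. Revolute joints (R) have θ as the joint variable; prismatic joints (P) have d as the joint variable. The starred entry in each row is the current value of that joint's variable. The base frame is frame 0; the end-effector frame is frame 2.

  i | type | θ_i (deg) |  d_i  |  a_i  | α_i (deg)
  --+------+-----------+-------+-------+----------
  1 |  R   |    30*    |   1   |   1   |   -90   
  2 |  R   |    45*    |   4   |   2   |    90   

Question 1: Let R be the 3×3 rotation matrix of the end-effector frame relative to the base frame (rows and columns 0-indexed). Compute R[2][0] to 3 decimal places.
End-effector x-axis (col 0 of R) = (0.6124,0.3536,-0.7071)
R[2][0] = -0.7071

-0.707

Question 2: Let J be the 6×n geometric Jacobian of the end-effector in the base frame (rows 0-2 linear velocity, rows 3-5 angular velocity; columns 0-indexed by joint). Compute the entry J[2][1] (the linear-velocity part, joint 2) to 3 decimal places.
axis z_1 = (-0.5000,0.8660,0.0000); lever o_n−o_1 = (-0.7753,4.1712,-1.4142)
cross product → J_v[:, 1] = (-1.2247,-0.7071,-1.4142)
J_ω[:, 1] = z_1
entry J[2][1] = -1.4142

-1.414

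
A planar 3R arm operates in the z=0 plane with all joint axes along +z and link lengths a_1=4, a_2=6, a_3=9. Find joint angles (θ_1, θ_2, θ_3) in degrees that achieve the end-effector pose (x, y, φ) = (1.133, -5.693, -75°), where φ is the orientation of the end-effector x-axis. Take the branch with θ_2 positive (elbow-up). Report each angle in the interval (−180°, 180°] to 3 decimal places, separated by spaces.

wrist centre = target − a_3·(cos φ, sin φ) = (-1.1964, 3.0003)
cos θ_2 = (10.4333−4²−6²)/(2·4·6) = -0.8660; θ_2 = 149.9940° (elbow-up)
β = atan2(3.0003,-1.1964) = 111.7395°; ψ = atan2(3.0005,-1.1958) = 111.7293°
θ_1 = β − ψ = 0.0102°
θ_3 = φ − θ_1 − θ_2 = 134.9958° (wrapped to (-180°,180°])

0.010 149.994 134.996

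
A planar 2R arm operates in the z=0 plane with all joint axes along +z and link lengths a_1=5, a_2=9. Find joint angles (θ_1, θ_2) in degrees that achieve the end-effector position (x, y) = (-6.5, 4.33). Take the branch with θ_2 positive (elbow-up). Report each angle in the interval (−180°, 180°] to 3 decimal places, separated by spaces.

cos θ_2 = (60.9989−5²−9²)/(2·5·9) = -0.5000; θ_2 = 120.0008° (elbow-up)
β = atan2(4.3300,-6.5000) = 146.3303°; ψ = atan2(7.7942,0.4999) = 86.3303°
θ_1 = β − ψ = 60.0000°

60.000 120.001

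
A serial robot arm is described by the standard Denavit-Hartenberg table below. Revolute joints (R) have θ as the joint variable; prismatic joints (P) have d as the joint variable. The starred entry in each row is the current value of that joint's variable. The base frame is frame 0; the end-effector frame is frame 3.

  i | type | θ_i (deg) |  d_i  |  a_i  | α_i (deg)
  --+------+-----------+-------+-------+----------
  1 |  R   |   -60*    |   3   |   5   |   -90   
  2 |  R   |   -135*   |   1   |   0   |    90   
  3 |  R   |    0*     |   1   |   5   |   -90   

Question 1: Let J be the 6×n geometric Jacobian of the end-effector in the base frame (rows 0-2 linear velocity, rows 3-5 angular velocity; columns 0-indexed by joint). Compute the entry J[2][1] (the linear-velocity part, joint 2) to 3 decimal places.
axis z_1 = (0.8660,0.5000,0.0000); lever o_n−o_1 = (-1.2553,4.1742,2.8284)
cross product → J_v[:, 1] = (1.4142,-2.4495,4.2426)
J_ω[:, 1] = z_1
entry J[2][1] = 4.2426

4.243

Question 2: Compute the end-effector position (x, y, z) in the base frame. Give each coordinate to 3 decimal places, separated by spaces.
1.245 -0.156 5.828

after link 1: o_1 = (2.5000, -4.3301, 3.0000)
after link 2: o_2 = (3.3660, -3.8301, 3.0000)
after link 3: o_3 = (1.2447, -0.1559, 5.8284)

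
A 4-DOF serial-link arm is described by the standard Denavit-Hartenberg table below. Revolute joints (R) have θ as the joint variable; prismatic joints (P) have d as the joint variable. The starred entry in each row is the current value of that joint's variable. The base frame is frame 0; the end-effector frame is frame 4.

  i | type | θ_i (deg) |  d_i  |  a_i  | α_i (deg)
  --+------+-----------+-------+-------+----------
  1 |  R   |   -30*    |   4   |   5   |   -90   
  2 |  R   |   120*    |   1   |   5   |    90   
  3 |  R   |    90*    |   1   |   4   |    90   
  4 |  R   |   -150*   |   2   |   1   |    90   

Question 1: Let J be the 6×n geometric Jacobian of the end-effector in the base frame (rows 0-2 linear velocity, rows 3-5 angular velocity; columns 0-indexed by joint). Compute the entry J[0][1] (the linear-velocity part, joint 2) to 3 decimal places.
-5.467

axis z_1 = (0.5000,0.8660,0.0000); lever o_n−o_1 = (-0.5891,5.1136,-6.3122)
cross product → J_v[:, 1] = (-5.4665,3.1561,3.0670)
J_ω[:, 1] = z_1
entry J[0][1] = -5.4665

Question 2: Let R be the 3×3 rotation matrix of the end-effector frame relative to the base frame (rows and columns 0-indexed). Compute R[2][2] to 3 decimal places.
-0.433

End-effector z-axis (col 2 of R) = (0.3995,-0.8080,-0.4330)
R[2][2] = -0.4330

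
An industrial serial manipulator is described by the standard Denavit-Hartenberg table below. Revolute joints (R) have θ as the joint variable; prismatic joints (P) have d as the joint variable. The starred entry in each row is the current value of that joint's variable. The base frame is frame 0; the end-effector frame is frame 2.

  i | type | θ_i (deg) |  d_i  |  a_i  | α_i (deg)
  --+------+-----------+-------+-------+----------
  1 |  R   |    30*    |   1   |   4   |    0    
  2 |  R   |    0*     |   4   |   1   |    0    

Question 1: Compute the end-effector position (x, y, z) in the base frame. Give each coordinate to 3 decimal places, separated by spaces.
after link 1: o_1 = (3.4641, 2.0000, 1.0000)
after link 2: o_2 = (4.3301, 2.5000, 5.0000)

4.330 2.500 5.000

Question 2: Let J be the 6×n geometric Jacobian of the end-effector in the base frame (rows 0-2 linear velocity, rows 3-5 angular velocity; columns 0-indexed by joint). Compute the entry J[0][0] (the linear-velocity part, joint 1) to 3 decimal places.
axis z_0 = ẑ; lever o_n−o_0 = (4.3301,2.5000,5.0000)
cross product → J_v[:, 0] = (-2.5000,4.3301,0.0000)
J_ω[:, 0] = z_0
entry J[0][0] = -2.5000

-2.500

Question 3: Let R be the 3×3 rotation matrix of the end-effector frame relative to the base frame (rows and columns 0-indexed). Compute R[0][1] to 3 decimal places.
End-effector y-axis (col 1 of R) = (-0.5000,0.8660,0.0000)
R[0][1] = -0.5000

-0.500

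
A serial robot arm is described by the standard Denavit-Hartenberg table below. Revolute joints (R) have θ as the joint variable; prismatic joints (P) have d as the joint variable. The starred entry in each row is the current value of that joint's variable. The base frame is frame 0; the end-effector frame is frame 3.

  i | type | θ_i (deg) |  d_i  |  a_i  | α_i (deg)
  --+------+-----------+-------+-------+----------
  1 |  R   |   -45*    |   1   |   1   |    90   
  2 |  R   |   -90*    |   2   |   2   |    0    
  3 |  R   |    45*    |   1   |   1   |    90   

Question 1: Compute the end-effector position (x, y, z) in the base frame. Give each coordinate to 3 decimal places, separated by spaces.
-0.914 -3.328 -1.707

after link 1: o_1 = (0.7071, -0.7071, 1.0000)
after link 2: o_2 = (-0.7071, -2.1213, -1.0000)
after link 3: o_3 = (-0.9142, -3.3284, -1.7071)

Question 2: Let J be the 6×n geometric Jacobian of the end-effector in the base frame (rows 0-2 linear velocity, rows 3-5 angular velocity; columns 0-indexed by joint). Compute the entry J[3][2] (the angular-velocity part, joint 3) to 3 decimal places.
axis z_2 = (-0.7071,-0.7071,0.0000); lever o_n−o_2 = (-0.2071,-1.2071,-0.7071)
cross product → J_v[:, 2] = (0.5000,-0.5000,0.7071)
J_ω[:, 2] = z_2
entry J[3][2] = -0.7071

-0.707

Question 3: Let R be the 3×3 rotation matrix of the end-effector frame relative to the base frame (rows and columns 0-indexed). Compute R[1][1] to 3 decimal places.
-0.707

End-effector y-axis (col 1 of R) = (-0.7071,-0.7071,0.0000)
R[1][1] = -0.7071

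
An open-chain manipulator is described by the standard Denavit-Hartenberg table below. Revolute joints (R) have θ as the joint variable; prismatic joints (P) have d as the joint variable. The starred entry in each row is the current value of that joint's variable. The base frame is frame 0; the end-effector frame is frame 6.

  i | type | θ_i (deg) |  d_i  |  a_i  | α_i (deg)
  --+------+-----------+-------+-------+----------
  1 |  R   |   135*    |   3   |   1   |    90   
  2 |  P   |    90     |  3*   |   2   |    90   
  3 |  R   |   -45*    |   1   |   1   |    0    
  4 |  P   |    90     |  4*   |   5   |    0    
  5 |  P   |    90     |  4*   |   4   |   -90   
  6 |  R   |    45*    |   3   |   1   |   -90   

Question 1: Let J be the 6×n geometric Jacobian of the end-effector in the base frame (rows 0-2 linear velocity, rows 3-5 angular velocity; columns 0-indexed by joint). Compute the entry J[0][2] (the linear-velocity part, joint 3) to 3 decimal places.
axis z_2 = (-0.7071,0.7071,-0.0000); lever o_n−o_2 = (-3.0104,8.7175,-1.2071)
cross product → J_v[:, 2] = (-0.8536,-0.8536,-4.0355)
J_ω[:, 2] = z_2
entry J[0][2] = -0.8536

-0.854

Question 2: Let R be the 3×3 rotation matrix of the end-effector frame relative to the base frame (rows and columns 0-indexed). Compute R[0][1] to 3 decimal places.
End-effector y-axis (col 1 of R) = (0.5000,0.5000,0.7071)
R[0][1] = 0.5000

0.500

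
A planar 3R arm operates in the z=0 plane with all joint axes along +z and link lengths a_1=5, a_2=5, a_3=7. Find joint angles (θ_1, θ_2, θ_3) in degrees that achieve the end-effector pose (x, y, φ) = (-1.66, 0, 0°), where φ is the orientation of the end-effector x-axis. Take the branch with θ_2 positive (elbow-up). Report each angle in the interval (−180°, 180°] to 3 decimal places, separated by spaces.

wrist centre = target − a_3·(cos φ, sin φ) = (-8.6600, 0.0000)
cos θ_2 = (74.9956−5²−5²)/(2·5·5) = 0.4999; θ_2 = 60.0058° (elbow-up)
β = atan2(0.0000,-8.6600) = 180.0000°; ψ = atan2(4.3304,7.4996) = 30.0029°
θ_1 = β − ψ = 149.9971°
θ_3 = φ − θ_1 − θ_2 = 149.9971° (wrapped to (-180°,180°])

149.997 60.006 149.997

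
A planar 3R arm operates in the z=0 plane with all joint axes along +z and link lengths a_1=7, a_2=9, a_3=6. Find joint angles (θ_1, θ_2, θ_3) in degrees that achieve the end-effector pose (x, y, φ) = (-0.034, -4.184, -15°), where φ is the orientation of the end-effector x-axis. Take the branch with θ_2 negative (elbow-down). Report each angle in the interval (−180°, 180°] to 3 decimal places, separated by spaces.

-71.417 -134.999 -168.584

wrist centre = target − a_3·(cos φ, sin φ) = (-5.8296, -2.6311)
cos θ_2 = (40.9063−7²−9²)/(2·7·9) = -0.7071; θ_2 = -134.9989° (elbow-down)
β = atan2(-2.6311,-5.8296) = -155.7086°; ψ = atan2(-6.3641,0.6362) = -84.2916°
θ_1 = β − ψ = -71.4171°
θ_3 = φ − θ_1 − θ_2 = -168.5841° (wrapped to (-180°,180°])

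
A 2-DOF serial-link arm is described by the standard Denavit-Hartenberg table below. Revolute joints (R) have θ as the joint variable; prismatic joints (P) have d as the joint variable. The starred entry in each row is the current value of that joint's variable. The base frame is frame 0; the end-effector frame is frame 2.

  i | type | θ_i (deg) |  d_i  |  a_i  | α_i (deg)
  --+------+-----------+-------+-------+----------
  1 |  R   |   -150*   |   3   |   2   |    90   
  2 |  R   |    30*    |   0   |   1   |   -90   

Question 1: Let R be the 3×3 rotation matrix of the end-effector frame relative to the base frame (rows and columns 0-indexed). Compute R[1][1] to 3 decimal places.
End-effector y-axis (col 1 of R) = (0.5000,-0.8660,-0.0000)
R[1][1] = -0.8660

-0.866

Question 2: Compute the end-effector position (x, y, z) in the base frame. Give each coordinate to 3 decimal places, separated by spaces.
-2.482 -1.433 3.500

after link 1: o_1 = (-1.7321, -1.0000, 3.0000)
after link 2: o_2 = (-2.4821, -1.4330, 3.5000)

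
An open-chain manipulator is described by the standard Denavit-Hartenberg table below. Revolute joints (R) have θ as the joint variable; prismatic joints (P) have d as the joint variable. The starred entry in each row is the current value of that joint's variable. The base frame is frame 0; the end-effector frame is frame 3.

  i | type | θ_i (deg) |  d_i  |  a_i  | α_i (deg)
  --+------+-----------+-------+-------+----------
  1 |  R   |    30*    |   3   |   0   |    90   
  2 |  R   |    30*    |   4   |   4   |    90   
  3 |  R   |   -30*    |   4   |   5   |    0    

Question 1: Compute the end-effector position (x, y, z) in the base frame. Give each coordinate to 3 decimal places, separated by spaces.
after link 1: o_1 = (0.0000, 0.0000, 3.0000)
after link 2: o_2 = (5.0000, -1.7321, 5.0000)
after link 3: o_3 = (8.7296, 3.3080, 3.7010)

8.730 3.308 3.701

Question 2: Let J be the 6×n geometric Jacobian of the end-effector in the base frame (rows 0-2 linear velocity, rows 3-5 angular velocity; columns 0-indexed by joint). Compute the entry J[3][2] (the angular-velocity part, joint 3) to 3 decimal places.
0.433

axis z_2 = (0.4330,0.2500,-0.8660); lever o_n−o_2 = (3.7296,5.0401,-1.2990)
cross product → J_v[:, 2] = (4.0401,-2.6675,1.2500)
J_ω[:, 2] = z_2
entry J[3][2] = 0.4330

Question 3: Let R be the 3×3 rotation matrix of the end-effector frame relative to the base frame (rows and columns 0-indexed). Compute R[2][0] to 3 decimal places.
0.433

End-effector x-axis (col 0 of R) = (0.3995,0.8080,0.4330)
R[2][0] = 0.4330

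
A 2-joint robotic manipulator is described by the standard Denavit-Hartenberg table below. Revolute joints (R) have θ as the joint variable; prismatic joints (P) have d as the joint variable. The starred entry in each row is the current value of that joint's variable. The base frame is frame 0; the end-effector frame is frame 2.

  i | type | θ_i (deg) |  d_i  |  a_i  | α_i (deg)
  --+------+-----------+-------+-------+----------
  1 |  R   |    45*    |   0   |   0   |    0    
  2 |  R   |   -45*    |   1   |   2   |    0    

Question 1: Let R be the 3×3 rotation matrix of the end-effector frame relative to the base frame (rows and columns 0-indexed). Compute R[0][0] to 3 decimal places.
1.000

End-effector x-axis (col 0 of R) = (1.0000,0.0000,0.0000)
R[0][0] = 1.0000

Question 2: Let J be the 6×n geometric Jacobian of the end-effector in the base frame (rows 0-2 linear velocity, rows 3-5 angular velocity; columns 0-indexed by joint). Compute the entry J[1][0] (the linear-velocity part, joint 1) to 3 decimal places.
2.000

axis z_0 = ẑ; lever o_n−o_0 = (2.0000,0.0000,1.0000)
cross product → J_v[:, 0] = (0.0000,2.0000,0.0000)
J_ω[:, 0] = z_0
entry J[1][0] = 2.0000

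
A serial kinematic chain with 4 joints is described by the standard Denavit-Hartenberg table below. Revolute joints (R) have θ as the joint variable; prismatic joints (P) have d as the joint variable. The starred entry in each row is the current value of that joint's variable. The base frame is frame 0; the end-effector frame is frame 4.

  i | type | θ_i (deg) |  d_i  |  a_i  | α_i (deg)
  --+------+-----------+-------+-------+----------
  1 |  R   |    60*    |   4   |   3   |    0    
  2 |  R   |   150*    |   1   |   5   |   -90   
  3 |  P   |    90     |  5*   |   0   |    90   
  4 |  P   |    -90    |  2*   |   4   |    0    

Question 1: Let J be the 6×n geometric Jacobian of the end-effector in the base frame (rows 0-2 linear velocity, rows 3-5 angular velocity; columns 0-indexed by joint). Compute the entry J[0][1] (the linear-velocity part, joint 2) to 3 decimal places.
axis z_1 = (0.0000,0.0000,1.0000); lever o_n−o_1 = (-5.5622,-4.3660,1.0000)
cross product → J_v[:, 1] = (4.3660,-5.5622,0.0000)
J_ω[:, 1] = z_1
entry J[0][1] = 4.3660

4.366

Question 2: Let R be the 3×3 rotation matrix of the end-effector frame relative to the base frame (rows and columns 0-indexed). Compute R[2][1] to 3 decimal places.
End-effector y-axis (col 1 of R) = (0.0000,-0.0000,-1.0000)
R[2][1] = -1.0000

-1.000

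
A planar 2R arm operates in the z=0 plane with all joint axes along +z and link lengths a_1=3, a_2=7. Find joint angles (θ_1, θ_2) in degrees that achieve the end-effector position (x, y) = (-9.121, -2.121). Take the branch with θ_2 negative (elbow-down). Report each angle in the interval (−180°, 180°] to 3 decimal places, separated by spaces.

-134.991 -45.014

cos θ_2 = (87.6913−3²−7²)/(2·3·7) = 0.7069; θ_2 = -45.0139° (elbow-down)
β = atan2(-2.1210,-9.1210) = -166.9091°; ψ = atan2(-4.9509,7.9485) = -31.9177°
θ_1 = β − ψ = -134.9913°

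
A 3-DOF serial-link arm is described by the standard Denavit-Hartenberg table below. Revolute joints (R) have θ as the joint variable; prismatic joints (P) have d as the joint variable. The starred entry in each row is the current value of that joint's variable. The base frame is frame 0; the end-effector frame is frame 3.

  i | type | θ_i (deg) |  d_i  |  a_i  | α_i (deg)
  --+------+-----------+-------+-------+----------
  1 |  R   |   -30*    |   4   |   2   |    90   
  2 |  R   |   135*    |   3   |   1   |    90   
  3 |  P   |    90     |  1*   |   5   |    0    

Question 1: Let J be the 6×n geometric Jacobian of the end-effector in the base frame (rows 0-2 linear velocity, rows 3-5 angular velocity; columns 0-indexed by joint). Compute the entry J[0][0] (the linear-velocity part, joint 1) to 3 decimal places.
7.928

axis z_0 = ẑ; lever o_n−o_0 = (-2.2679,-7.9282,5.4142)
cross product → J_v[:, 0] = (7.9282,-2.2679,0.0000)
J_ω[:, 0] = z_0
entry J[0][0] = 7.9282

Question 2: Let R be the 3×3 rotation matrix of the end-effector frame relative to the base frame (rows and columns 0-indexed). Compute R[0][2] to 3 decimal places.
End-effector z-axis (col 2 of R) = (0.6124,-0.3536,0.7071)
R[0][2] = 0.6124

0.612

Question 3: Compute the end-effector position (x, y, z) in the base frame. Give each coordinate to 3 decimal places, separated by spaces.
-2.268 -7.928 5.414

after link 1: o_1 = (1.7321, -1.0000, 4.0000)
after link 2: o_2 = (-0.3803, -3.2445, 4.7071)
after link 3: o_3 = (-2.2679, -7.9282, 5.4142)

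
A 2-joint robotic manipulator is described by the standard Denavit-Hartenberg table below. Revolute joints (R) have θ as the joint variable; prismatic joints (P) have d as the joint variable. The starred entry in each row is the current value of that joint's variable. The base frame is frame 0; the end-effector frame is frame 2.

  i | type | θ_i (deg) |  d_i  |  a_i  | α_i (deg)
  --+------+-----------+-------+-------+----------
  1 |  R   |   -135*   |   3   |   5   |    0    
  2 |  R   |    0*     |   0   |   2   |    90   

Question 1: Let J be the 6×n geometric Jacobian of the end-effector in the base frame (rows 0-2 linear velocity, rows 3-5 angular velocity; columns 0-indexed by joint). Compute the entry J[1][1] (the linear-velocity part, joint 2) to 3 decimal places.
-1.414

axis z_1 = (0.0000,0.0000,1.0000); lever o_n−o_1 = (-1.4142,-1.4142,0.0000)
cross product → J_v[:, 1] = (1.4142,-1.4142,0.0000)
J_ω[:, 1] = z_1
entry J[1][1] = -1.4142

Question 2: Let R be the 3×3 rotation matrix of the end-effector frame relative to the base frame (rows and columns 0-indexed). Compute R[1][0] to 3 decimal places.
End-effector x-axis (col 0 of R) = (-0.7071,-0.7071,0.0000)
R[1][0] = -0.7071

-0.707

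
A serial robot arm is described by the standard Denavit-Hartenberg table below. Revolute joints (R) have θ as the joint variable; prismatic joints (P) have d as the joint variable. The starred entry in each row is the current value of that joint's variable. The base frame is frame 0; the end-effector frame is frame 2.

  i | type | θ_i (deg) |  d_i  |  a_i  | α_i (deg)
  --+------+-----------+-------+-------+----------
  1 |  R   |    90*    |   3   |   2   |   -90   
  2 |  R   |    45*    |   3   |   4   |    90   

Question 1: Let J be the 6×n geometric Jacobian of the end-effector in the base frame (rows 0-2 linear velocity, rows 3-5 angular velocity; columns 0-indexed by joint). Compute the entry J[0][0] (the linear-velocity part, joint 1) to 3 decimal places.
-4.828

axis z_0 = ẑ; lever o_n−o_0 = (-3.0000,4.8284,0.1716)
cross product → J_v[:, 0] = (-4.8284,-3.0000,0.0000)
J_ω[:, 0] = z_0
entry J[0][0] = -4.8284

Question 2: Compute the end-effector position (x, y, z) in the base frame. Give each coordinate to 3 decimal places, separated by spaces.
-3.000 4.828 0.172

after link 1: o_1 = (0.0000, 2.0000, 3.0000)
after link 2: o_2 = (-3.0000, 4.8284, 0.1716)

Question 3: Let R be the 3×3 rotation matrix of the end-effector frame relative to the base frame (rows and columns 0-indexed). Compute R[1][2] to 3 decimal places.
0.707

End-effector z-axis (col 2 of R) = (0.0000,0.7071,0.7071)
R[1][2] = 0.7071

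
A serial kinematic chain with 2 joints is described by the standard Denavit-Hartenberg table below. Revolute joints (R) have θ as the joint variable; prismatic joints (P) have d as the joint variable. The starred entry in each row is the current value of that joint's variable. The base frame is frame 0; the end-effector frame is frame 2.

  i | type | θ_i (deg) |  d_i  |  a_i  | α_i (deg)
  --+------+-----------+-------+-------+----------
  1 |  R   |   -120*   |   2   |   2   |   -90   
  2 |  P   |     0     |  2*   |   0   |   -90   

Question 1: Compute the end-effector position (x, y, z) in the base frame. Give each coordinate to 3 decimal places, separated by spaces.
0.732 -2.732 2.000

after link 1: o_1 = (-1.0000, -1.7321, 2.0000)
after link 2: o_2 = (0.7321, -2.7321, 2.0000)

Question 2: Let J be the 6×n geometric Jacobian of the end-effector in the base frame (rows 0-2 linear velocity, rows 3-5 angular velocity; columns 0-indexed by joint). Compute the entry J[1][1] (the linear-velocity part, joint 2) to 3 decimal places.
-0.500

prismatic axis z_1 = (0.8660,-0.5000,0.0000)
J_v[:, 1] = z_1; J_ω[:, 1] = (0,0,0)
entry J[1][1] = -0.5000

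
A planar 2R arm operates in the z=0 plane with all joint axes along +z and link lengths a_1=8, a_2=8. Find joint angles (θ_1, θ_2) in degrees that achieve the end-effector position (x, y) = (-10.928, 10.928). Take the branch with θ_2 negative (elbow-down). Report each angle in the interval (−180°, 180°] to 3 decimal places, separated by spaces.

150.004 -30.008

cos θ_2 = (238.8424−8²−8²)/(2·8·8) = 0.8660; θ_2 = -30.0080° (elbow-down)
β = atan2(10.9280,-10.9280) = 135.0000°; ψ = atan2(-4.0010,14.9276) = -15.0040°
θ_1 = β − ψ = 150.0040°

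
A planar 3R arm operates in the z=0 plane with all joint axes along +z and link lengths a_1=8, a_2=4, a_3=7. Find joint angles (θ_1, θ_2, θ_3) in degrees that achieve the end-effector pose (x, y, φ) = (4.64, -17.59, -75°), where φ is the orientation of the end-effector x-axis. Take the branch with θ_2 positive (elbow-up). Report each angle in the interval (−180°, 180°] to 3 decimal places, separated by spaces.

-90.000 44.999 -29.998

wrist centre = target − a_3·(cos φ, sin φ) = (2.8283, -10.8285)
cos θ_2 = (125.2559−8²−4²)/(2·8·4) = 0.7071; θ_2 = 44.9986° (elbow-up)
β = atan2(-10.8285,2.8283) = -75.3621°; ψ = atan2(2.8284,10.8285) = 14.6384°
θ_1 = β − ψ = -90.0005°
θ_3 = φ − θ_1 − θ_2 = -29.9981° (wrapped to (-180°,180°])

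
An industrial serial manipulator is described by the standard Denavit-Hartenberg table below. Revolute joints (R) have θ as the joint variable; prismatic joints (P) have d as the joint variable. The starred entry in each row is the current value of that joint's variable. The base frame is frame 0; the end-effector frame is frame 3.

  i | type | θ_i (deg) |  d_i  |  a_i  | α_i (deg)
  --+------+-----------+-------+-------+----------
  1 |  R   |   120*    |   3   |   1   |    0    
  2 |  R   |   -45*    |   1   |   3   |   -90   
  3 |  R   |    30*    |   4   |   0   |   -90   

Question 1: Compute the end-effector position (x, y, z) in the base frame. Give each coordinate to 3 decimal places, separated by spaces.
after link 1: o_1 = (-0.5000, 0.8660, 3.0000)
after link 2: o_2 = (0.2765, 3.7638, 4.0000)
after link 3: o_3 = (-3.5872, 4.7991, 4.0000)

-3.587 4.799 4.000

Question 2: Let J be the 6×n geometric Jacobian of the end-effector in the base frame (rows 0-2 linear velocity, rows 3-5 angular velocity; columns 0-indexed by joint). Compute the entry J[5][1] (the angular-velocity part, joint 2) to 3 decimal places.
axis z_1 = (0.0000,0.0000,1.0000); lever o_n−o_1 = (-3.0872,3.9331,1.0000)
cross product → J_v[:, 1] = (-3.9331,-3.0872,0.0000)
J_ω[:, 1] = z_1
entry J[5][1] = 1.0000

1.000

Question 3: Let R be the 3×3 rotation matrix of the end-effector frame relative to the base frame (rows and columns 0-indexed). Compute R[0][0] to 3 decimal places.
End-effector x-axis (col 0 of R) = (0.2241,0.8365,-0.5000)
R[0][0] = 0.2241

0.224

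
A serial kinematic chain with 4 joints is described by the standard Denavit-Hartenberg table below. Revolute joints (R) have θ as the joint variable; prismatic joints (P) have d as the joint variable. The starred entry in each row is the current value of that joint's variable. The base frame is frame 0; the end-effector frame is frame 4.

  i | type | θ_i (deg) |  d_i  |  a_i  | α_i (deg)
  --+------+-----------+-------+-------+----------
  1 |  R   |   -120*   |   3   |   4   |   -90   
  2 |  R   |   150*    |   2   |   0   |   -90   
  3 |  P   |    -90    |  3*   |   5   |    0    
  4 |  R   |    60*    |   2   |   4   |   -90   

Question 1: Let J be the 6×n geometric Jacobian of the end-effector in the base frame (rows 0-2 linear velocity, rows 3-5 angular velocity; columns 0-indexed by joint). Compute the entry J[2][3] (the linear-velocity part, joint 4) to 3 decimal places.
axis z_3 = (0.2500,0.4330,0.8660); lever o_n−o_3 = (3.7321,2.4641,0.0000)
cross product → J_v[:, 3] = (-2.1340,3.2321,-1.0000)
J_ω[:, 3] = z_3
entry J[2][3] = -1.0000

-1.000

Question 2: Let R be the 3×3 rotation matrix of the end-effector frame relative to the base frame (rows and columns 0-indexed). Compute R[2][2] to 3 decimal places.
End-effector z-axis (col 2 of R) = (-0.5335,0.8080,-0.2500)
R[2][2] = -0.2500

-0.250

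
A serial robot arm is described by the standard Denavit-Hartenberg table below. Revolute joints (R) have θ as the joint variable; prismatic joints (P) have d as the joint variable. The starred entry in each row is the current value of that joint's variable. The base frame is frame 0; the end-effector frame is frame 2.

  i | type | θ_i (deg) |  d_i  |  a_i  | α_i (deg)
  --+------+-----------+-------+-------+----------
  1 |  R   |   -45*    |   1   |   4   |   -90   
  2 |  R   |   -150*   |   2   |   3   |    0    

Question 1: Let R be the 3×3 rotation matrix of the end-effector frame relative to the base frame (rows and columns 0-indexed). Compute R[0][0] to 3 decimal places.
End-effector x-axis (col 0 of R) = (-0.6124,0.6124,0.5000)
R[0][0] = -0.6124

-0.612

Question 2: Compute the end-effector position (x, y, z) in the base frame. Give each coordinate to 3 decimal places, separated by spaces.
2.406 0.423 2.500

after link 1: o_1 = (2.8284, -2.8284, 1.0000)
after link 2: o_2 = (2.4055, 0.4229, 2.5000)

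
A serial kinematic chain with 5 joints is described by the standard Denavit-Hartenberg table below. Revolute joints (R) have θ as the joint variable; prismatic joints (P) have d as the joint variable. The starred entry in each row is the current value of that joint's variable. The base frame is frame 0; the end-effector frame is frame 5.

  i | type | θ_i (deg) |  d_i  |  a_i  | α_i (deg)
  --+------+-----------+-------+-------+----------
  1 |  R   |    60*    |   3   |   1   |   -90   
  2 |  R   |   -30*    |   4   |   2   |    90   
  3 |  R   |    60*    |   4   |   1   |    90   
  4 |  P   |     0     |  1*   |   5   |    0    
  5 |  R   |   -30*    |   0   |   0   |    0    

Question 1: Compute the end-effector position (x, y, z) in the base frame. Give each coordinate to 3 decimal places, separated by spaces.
after link 1: o_1 = (0.5000, 0.8660, 3.0000)
after link 2: o_2 = (-2.0981, 4.3660, 4.0000)
after link 3: o_3 = (-3.6316, 3.4420, 7.7141)
after link 4: o_4 = (-5.4910, 7.8816, 9.3971)
after link 5: o_5 = (-5.4910, 7.8816, 9.3971)

-5.491 7.882 9.397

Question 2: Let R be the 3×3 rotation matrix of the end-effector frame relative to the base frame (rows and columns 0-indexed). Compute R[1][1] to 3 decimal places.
End-effector y-axis (col 1 of R) = (-0.4833,0.0290,0.8750)
R[1][1] = 0.0290

0.029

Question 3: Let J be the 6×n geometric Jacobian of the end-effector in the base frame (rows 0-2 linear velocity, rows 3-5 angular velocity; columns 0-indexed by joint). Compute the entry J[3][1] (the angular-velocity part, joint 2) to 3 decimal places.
-0.866

axis z_1 = (-0.8660,0.5000,0.0000); lever o_n−o_1 = (-5.9910,7.0155,6.3971)
cross product → J_v[:, 1] = (3.1986,5.5401,-3.0801)
J_ω[:, 1] = z_1
entry J[3][1] = -0.8660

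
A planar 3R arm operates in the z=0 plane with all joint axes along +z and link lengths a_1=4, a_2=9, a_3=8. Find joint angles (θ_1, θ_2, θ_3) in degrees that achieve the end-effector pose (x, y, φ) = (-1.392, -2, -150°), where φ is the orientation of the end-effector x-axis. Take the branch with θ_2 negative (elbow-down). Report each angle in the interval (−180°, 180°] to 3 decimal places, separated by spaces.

149.991 -149.995 -149.997

wrist centre = target − a_3·(cos φ, sin φ) = (5.5362, 2.0000)
cos θ_2 = (34.6495−4²−9²)/(2·4·9) = -0.8660; θ_2 = -149.9946° (elbow-down)
β = atan2(2.0000,5.5362) = 19.8627°; ψ = atan2(-4.5007,-3.7938) = -130.1286°
θ_1 = β − ψ = 149.9913°
θ_3 = φ − θ_1 − θ_2 = -149.9966° (wrapped to (-180°,180°])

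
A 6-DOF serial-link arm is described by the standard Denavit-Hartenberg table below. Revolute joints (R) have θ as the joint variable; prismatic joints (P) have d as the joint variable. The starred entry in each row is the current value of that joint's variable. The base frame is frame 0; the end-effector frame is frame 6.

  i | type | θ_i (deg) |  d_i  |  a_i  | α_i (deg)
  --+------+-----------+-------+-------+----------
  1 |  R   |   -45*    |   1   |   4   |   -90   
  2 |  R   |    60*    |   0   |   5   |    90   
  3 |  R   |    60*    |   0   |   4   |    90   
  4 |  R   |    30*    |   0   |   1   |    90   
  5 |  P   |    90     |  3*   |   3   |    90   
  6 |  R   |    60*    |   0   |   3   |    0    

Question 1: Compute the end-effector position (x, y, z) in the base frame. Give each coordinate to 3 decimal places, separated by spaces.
7.769 -1.564 -12.198

after link 1: o_1 = (2.8284, -2.8284, 1.0000)
after link 2: o_2 = (4.5962, -4.5962, -3.3301)
after link 3: o_3 = (7.7528, -2.8538, -5.0622)
after link 4: o_4 = (8.7424, -2.7828, -5.1872)
after link 5: o_5 = (8.1930, -2.5176, -9.3857)
after link 6: o_6 = (7.7693, -1.5635, -12.1982)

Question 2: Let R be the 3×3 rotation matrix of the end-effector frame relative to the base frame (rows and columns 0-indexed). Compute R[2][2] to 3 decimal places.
-0.125

End-effector z-axis (col 2 of R) = (0.9896,0.0711,-0.1250)
R[2][2] = -0.1250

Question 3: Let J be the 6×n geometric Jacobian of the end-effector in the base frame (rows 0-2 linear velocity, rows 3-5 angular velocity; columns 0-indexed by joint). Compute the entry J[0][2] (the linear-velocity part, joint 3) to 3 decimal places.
axis z_2 = (0.6124,-0.6124,0.5000); lever o_n−o_2 = (3.1731,3.0327,-8.8681)
cross product → J_v[:, 2] = (3.9142,7.0171,3.8002)
J_ω[:, 2] = z_2
entry J[0][2] = 3.9142

3.914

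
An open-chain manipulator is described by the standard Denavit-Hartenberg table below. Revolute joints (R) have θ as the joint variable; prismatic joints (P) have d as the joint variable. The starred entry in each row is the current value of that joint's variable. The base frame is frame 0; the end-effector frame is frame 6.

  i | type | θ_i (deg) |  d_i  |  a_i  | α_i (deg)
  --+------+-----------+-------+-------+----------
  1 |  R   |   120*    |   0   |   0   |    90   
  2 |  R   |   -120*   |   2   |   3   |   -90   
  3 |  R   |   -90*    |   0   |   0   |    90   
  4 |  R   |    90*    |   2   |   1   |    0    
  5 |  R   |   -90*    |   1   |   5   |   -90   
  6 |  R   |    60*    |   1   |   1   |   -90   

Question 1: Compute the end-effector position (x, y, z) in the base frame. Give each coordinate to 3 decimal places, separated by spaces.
after link 1: o_1 = (0.0000, 0.0000, 0.0000)
after link 2: o_2 = (2.4821, -0.2990, -2.5981)
after link 3: o_3 = (2.4821, -0.2990, -2.5981)
after link 4: o_4 = (1.5490, 1.3170, -1.3660)
after link 5: o_5 = (5.6292, 4.2500, -0.5000)
after link 6: o_6 = (5.8457, 4.8750, -1.7500)

5.846 4.875 -1.750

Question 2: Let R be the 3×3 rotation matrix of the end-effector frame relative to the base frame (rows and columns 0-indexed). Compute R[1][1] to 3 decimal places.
End-effector y-axis (col 1 of R) = (0.4330,-0.7500,0.5000)
R[1][1] = -0.7500

-0.750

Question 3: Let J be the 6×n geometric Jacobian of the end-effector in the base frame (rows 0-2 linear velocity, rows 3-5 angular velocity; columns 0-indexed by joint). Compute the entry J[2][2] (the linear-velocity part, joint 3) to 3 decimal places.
-4.763

axis z_2 = (-0.4330,0.7500,-0.5000); lever o_n−o_2 = (3.3636,5.1740,0.8481)
cross product → J_v[:, 2] = (3.2231,-1.3146,-4.7631)
J_ω[:, 2] = z_2
entry J[2][2] = -4.7631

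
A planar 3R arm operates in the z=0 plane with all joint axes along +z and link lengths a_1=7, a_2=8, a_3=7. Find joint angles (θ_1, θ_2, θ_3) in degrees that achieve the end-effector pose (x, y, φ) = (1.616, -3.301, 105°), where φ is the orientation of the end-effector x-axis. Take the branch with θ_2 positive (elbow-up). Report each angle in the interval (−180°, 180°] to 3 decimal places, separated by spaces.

-120.002 89.999 135.004

wrist centre = target − a_3·(cos φ, sin φ) = (3.4277, -10.0625)
cos θ_2 = (113.0029−7²−8²)/(2·7·8) = 0.0000; θ_2 = 89.9985° (elbow-up)
β = atan2(-10.0625,3.4277) = -71.1888°; ψ = atan2(8.0000,7.0002) = 48.8132°
θ_1 = β − ψ = -120.0021°
θ_3 = φ − θ_1 − θ_2 = 135.0036° (wrapped to (-180°,180°])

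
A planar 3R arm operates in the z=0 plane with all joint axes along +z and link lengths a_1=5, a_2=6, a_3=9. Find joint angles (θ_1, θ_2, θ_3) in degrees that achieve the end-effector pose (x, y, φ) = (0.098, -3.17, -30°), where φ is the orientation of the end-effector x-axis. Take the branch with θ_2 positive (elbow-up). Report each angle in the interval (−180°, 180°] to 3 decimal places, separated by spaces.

120.001 89.999 119.999

wrist centre = target − a_3·(cos φ, sin φ) = (-7.6962, 1.3300)
cos θ_2 = (61.0008−5²−6²)/(2·5·6) = 0.0000; θ_2 = 89.9992° (elbow-up)
β = atan2(1.3300,-7.6962) = 170.1954°; ψ = atan2(6.0000,5.0001) = 50.1940°
θ_1 = β − ψ = 120.0015°
θ_3 = φ − θ_1 − θ_2 = 119.9993° (wrapped to (-180°,180°])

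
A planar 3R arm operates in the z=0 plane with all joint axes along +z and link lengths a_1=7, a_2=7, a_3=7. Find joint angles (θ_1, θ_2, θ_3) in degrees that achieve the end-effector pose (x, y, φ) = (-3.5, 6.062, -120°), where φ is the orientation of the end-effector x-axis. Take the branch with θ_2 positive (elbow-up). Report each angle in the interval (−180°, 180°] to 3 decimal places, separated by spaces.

wrist centre = target − a_3·(cos φ, sin φ) = (-0.0000, 12.1242)
cos θ_2 = (146.9957−7²−7²)/(2·7·7) = 0.5000; θ_2 = 60.0029° (elbow-up)
β = atan2(12.1242,-0.0000) = 90.0000°; ψ = atan2(6.0624,10.4997) = 30.0015°
θ_1 = β − ψ = 59.9985°
θ_3 = φ − θ_1 − θ_2 = 119.9985° (wrapped to (-180°,180°])

59.999 60.003 119.999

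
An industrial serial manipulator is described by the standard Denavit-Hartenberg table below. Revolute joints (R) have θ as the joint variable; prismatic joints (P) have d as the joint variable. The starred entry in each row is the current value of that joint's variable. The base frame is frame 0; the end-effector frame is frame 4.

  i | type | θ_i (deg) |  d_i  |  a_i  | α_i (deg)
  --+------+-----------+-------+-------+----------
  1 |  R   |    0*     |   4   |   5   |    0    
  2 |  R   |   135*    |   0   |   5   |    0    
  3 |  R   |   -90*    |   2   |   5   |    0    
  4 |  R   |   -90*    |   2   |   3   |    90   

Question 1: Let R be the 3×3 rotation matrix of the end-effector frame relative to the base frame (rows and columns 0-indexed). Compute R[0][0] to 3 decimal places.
0.707

End-effector x-axis (col 0 of R) = (0.7071,-0.7071,0.0000)
R[0][0] = 0.7071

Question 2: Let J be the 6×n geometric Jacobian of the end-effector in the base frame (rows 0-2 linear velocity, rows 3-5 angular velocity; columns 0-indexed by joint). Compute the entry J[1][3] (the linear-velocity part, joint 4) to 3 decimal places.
2.121

axis z_3 = (0.0000,0.0000,1.0000); lever o_n−o_3 = (2.1213,-2.1213,2.0000)
cross product → J_v[:, 3] = (2.1213,2.1213,-0.0000)
J_ω[:, 3] = z_3
entry J[1][3] = 2.1213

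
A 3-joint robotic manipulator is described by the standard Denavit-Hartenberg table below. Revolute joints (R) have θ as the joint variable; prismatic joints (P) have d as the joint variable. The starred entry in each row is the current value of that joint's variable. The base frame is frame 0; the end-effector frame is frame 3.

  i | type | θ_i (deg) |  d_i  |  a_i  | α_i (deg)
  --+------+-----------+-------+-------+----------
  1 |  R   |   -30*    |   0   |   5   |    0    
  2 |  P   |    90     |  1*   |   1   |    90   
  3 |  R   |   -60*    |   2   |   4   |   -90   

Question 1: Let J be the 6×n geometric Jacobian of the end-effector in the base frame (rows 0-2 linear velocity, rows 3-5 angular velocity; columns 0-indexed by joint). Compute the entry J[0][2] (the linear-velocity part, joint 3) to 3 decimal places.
axis z_2 = (0.8660,-0.5000,0.0000); lever o_n−o_2 = (2.7321,0.7321,-3.4641)
cross product → J_v[:, 2] = (1.7321,3.0000,2.0000)
J_ω[:, 2] = z_2
entry J[0][2] = 1.7321

1.732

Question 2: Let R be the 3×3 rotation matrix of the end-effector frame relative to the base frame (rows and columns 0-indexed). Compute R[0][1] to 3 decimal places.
-0.866

End-effector y-axis (col 1 of R) = (-0.8660,0.5000,-0.0000)
R[0][1] = -0.8660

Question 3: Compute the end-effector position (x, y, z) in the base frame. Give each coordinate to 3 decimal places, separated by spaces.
after link 1: o_1 = (4.3301, -2.5000, 0.0000)
after link 2: o_2 = (4.8301, -1.6340, 1.0000)
after link 3: o_3 = (7.5622, -0.9019, -2.4641)

7.562 -0.902 -2.464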